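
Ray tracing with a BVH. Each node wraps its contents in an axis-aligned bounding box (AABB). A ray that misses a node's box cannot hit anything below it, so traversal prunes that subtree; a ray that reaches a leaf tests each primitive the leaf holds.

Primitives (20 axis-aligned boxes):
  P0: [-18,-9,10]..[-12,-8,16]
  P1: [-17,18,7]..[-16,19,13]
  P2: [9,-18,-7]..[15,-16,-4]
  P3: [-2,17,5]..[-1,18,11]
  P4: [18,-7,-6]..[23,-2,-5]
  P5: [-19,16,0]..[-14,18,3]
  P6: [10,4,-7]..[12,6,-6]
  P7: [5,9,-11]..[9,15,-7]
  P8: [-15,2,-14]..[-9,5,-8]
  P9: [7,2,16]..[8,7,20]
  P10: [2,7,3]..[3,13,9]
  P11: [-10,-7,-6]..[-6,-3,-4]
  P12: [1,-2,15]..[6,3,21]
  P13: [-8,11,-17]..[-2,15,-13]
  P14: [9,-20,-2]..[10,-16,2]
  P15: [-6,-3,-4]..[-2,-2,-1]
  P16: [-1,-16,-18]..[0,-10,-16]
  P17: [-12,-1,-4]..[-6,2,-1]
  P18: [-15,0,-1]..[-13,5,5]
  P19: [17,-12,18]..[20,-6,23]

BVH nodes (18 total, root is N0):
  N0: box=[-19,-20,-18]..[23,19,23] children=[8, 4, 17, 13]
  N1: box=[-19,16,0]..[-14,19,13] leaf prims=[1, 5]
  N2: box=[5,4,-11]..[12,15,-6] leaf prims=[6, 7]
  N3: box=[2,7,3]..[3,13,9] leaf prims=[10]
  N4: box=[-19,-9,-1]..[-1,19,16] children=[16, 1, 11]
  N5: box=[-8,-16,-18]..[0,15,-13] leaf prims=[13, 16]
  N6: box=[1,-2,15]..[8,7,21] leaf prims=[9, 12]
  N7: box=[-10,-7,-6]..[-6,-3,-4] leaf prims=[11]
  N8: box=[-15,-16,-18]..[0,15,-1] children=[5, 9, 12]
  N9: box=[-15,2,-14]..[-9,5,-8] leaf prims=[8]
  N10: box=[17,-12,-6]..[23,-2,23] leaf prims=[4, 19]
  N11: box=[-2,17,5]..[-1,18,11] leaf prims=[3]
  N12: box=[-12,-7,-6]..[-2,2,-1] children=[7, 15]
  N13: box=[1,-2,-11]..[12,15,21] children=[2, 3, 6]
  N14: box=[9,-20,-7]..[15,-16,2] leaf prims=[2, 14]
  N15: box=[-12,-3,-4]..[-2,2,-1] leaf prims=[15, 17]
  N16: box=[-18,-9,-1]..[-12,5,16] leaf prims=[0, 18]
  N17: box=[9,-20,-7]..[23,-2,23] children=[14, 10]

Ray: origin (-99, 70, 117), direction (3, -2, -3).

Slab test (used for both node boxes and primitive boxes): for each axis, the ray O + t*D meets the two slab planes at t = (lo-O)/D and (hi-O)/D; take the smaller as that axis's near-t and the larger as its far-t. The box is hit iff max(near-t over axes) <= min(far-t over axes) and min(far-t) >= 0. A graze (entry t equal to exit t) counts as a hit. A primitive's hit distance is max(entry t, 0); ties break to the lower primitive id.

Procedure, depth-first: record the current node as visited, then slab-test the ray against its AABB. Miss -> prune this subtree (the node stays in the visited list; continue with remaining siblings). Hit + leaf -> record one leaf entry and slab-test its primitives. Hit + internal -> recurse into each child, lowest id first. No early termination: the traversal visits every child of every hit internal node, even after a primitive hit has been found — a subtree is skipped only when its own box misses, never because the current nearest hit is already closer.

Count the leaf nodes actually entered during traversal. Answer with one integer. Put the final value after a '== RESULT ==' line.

Trace the traversal:
N0 x:[80/3,122/3] y:[51/2,45] z:[94/3,45] -> hit [94/3,122/3], descend [4, 8, 13, 17]
  N4 x:[80/3,98/3] y:[51/2,79/2] z:[101/3,118/3] -> miss, prune
  N8 x:[28,33] y:[55/2,43] z:[118/3,45] -> miss, prune
  N13 x:[100/3,37] y:[55/2,36] z:[32,128/3] -> hit [100/3,36], descend [2, 3, 6]
    N2 x:[104/3,37] y:[55/2,33] z:[41,128/3] -> miss, prune
    N3 x:[101/3,34] y:[57/2,63/2] z:[36,38] -> miss, prune
    N6 x:[100/3,107/3] y:[63/2,36] z:[32,34] -> hit [100/3,34] leaf, test {P9(miss), P12@t=67/2}
  N17 x:[36,122/3] y:[36,45] z:[94/3,124/3] -> hit [36,122/3], descend [10, 14]
    N10 x:[116/3,122/3] y:[36,41] z:[94/3,41] -> hit [116/3,122/3] leaf, test {P4(miss), P19(miss)}
    N14 x:[36,38] y:[43,45] z:[115/3,124/3] -> miss, prune

Summary -> nodes [0, 4, 8, 13, 2, 3, 6, 17, 10, 14]; box-tests=10; leaf-entries=2; first=P12

== RESULT ==
2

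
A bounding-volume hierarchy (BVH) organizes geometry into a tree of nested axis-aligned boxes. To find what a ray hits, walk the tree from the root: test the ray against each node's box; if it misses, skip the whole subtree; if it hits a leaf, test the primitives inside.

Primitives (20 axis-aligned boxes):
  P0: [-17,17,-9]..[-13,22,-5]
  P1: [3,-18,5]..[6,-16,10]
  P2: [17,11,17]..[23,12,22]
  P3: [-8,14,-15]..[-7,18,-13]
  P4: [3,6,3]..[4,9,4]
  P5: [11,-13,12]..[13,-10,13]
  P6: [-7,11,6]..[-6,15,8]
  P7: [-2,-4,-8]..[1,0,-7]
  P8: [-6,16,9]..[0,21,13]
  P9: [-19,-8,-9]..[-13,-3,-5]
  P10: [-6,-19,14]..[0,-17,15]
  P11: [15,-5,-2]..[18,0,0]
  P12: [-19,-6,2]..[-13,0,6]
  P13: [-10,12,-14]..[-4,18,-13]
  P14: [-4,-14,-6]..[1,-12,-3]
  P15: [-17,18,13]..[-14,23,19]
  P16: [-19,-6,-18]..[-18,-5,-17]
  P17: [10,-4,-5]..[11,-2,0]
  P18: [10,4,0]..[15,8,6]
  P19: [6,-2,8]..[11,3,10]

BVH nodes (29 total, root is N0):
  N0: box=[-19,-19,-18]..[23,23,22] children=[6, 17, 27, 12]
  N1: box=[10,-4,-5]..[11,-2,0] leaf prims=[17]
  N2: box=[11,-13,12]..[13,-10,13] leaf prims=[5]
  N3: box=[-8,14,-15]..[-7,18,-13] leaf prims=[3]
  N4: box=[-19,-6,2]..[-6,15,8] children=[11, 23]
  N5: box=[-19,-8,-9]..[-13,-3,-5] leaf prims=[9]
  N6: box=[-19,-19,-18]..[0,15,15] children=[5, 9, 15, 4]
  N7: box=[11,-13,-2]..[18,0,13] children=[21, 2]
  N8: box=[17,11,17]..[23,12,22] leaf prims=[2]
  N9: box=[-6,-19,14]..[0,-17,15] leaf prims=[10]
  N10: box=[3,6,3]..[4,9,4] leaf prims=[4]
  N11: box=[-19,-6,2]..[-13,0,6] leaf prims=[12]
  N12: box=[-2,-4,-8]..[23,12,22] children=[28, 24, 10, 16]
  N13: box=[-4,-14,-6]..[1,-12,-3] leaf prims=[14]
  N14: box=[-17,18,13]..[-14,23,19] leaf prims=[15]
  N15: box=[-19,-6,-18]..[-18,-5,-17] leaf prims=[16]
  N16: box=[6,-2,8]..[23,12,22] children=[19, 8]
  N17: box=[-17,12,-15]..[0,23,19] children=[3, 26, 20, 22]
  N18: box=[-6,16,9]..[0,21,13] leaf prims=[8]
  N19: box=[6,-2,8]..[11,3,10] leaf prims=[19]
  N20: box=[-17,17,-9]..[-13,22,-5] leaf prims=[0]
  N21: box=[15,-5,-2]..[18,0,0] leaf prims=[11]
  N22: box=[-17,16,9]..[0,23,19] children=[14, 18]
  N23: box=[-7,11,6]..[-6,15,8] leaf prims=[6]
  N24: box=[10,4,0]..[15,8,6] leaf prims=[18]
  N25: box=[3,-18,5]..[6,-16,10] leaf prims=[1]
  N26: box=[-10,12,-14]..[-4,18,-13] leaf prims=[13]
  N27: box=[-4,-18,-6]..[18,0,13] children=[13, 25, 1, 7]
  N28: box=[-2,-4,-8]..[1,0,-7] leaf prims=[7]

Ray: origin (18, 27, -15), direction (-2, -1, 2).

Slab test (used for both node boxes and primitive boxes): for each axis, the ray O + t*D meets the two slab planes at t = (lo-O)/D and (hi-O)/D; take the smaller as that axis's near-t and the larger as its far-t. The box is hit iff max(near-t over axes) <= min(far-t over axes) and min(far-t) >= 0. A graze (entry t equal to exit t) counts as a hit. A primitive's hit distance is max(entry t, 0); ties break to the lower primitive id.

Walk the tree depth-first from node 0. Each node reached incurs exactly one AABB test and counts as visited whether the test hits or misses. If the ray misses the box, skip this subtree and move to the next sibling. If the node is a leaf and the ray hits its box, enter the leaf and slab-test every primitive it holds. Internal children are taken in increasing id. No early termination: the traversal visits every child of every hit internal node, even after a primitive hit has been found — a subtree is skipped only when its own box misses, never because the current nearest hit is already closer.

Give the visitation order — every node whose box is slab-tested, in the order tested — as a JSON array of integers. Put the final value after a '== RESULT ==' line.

Traverse from the root:
N0 x:[-5/2,37/2] y:[4,46] z:[-3/2,37/2] -> hit [4,37/2], descend [6, 12, 17, 27]
  N6 x:[9,37/2] y:[12,46] z:[-3/2,15] -> hit [12,15], descend [4, 5, 9, 15]
    N4 x:[12,37/2] y:[12,33] z:[17/2,23/2] -> miss, prune
    N5 x:[31/2,37/2] y:[30,35] z:[3,5] -> miss, prune
    N9 x:[9,12] y:[44,46] z:[29/2,15] -> miss, prune
    N15 x:[18,37/2] y:[32,33] z:[-3/2,-1] -> miss, prune
  N12 x:[-5/2,10] y:[15,31] z:[7/2,37/2] -> miss, prune
  N17 x:[9,35/2] y:[4,15] z:[0,17] -> hit [9,15], descend [3, 20, 22, 26]
    N3 x:[25/2,13] y:[9,13] z:[0,1] -> miss, prune
    N20 x:[31/2,35/2] y:[5,10] z:[3,5] -> miss, prune
    N22 x:[9,35/2] y:[4,11] z:[12,17] -> miss, prune
    N26 x:[11,14] y:[9,15] z:[1/2,1] -> miss, prune
  N27 x:[0,11] y:[27,45] z:[9/2,14] -> miss, prune

13 AABB tests over nodes [0, 6, 4, 5, 9, 15, 12, 17, 3, 20, 22, 26, 27]; 0 leaves entered; closest miss.

== RESULT ==
[0, 6, 4, 5, 9, 15, 12, 17, 3, 20, 22, 26, 27]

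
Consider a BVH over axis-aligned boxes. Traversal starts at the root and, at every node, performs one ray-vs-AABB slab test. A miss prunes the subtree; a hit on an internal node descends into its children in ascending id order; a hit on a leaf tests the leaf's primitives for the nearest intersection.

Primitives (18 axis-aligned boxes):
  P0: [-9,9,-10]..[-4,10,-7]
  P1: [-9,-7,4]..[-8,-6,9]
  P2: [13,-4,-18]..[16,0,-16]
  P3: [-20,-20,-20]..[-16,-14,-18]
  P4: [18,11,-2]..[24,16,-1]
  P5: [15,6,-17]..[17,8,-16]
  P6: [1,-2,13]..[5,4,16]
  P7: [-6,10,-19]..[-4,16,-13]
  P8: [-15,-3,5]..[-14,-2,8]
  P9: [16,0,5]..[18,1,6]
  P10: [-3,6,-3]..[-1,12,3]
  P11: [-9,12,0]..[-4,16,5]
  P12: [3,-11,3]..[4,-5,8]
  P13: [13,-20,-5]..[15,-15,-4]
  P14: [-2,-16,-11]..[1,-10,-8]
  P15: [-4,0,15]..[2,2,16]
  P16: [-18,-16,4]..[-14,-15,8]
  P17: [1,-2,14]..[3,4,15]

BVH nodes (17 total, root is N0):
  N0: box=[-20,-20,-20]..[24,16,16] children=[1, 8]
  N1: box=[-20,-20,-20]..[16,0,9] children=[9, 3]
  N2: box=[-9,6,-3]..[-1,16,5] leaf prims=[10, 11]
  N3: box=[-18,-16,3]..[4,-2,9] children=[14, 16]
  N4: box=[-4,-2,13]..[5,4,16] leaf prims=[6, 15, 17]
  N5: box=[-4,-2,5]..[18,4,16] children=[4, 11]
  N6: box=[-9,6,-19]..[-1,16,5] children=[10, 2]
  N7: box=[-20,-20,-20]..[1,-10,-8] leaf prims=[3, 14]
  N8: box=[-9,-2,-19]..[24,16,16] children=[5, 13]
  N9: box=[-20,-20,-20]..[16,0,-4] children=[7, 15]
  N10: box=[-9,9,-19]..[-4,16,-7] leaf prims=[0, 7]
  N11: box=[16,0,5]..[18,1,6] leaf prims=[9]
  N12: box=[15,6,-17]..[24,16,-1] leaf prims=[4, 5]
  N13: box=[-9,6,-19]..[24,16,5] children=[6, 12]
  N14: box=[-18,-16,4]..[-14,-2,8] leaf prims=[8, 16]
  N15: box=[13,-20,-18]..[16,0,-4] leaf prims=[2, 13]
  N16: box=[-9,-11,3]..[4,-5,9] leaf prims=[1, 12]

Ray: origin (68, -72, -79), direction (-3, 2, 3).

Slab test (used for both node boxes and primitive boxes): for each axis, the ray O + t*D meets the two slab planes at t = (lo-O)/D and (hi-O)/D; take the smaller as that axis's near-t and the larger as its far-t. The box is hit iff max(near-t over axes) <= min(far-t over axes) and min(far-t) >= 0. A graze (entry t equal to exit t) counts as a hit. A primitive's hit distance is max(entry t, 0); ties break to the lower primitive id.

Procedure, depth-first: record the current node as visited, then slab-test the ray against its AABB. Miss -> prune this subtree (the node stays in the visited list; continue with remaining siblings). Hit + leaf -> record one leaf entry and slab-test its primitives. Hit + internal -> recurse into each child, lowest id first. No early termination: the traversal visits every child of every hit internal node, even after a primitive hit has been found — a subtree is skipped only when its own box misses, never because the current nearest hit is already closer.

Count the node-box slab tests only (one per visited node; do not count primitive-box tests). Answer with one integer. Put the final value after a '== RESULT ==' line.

Trace the traversal:
N0 x:[44/3,88/3] y:[26,44] z:[59/3,95/3] -> hit [26,88/3], descend [1, 8]
  N1 x:[52/3,88/3] y:[26,36] z:[59/3,88/3] -> hit [26,88/3], descend [3, 9]
    N3 x:[64/3,86/3] y:[28,35] z:[82/3,88/3] -> hit [28,86/3], descend [14, 16]
      N14 x:[82/3,86/3] y:[28,35] z:[83/3,29] -> hit [28,86/3] leaf, test {P8(miss), P16@t=28}
      N16 x:[64/3,77/3] y:[61/2,67/2] z:[82/3,88/3] -> miss, prune
    N9 x:[52/3,88/3] y:[26,36] z:[59/3,25] -> miss, prune
  N8 x:[44/3,77/3] y:[35,44] z:[20,95/3] -> miss, prune

order=[0, 1, 3, 14, 16, 9, 8]  |boxes|=7  |leaves|=1  hit=P16

== RESULT ==
7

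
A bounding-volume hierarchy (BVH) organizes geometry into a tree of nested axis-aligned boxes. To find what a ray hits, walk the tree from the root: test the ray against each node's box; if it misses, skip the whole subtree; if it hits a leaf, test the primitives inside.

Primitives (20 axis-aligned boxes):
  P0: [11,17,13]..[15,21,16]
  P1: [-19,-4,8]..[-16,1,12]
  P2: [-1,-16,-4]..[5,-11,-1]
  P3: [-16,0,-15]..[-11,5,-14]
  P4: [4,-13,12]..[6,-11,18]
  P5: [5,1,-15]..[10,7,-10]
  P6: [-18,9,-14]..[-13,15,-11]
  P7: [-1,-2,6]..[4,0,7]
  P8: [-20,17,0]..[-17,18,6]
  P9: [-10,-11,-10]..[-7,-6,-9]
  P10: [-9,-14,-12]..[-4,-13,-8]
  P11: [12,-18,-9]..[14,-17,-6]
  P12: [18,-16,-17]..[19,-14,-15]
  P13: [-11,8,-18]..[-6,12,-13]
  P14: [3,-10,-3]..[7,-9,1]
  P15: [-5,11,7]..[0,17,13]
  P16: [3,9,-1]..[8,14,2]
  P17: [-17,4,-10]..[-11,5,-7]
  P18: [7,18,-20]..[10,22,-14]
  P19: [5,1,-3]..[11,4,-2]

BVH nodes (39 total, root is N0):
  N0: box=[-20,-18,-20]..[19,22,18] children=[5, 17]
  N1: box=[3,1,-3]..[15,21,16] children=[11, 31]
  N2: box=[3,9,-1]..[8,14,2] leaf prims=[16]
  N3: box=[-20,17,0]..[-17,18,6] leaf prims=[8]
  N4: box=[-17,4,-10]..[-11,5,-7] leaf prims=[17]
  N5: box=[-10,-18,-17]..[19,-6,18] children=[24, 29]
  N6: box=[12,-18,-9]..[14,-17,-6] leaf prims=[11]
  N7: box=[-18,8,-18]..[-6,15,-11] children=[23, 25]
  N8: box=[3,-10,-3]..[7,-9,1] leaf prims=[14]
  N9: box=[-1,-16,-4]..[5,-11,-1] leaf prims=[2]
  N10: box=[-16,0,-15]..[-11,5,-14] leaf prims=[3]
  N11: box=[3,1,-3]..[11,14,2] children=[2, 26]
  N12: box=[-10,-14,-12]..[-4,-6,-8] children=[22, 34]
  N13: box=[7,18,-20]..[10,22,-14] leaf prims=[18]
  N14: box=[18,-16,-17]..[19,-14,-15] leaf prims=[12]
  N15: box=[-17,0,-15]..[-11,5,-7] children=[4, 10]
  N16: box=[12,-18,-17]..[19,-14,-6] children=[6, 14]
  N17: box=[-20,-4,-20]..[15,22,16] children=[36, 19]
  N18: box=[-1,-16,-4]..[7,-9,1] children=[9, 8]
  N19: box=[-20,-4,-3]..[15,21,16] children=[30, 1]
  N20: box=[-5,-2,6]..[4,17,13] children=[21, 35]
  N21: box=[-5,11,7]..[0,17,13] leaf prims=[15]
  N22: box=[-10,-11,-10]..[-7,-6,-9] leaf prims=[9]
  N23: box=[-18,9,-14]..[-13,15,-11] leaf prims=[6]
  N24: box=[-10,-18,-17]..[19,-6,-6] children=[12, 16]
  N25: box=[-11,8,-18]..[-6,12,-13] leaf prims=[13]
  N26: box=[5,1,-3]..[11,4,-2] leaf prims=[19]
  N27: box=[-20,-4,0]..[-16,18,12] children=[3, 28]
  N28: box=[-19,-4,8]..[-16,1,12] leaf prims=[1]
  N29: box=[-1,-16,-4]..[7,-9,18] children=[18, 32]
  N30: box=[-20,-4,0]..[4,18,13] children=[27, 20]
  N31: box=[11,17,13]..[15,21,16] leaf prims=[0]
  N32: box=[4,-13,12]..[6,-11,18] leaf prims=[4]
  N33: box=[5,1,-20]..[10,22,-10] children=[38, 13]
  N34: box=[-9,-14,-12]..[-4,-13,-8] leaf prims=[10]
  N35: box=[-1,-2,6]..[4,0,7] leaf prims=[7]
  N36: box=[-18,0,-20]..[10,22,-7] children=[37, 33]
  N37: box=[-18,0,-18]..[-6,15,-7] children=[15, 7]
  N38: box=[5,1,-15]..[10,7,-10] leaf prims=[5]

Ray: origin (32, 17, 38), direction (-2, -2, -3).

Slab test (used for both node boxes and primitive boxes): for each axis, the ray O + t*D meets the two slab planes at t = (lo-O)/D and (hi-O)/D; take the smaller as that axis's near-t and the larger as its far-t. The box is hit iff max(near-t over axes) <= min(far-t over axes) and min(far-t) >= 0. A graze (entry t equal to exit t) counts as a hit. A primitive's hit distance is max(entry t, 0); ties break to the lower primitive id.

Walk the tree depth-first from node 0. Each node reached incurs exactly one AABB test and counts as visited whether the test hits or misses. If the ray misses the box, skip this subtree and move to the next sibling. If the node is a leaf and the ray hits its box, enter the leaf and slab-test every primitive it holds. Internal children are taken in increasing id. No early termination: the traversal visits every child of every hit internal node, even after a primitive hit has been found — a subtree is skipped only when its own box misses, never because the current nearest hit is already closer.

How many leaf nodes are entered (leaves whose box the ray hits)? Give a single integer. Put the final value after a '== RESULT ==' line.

Trace the traversal:
N0 x:[13/2,26] y:[-5/2,35/2] z:[20/3,58/3] -> hit [20/3,35/2], descend [5, 17]
  N5 x:[13/2,21] y:[23/2,35/2] z:[20/3,55/3] -> hit [23/2,35/2], descend [24, 29]
    N24 x:[13/2,21] y:[23/2,35/2] z:[44/3,55/3] -> hit [44/3,35/2], descend [12, 16]
      N12 x:[18,21] y:[23/2,31/2] z:[46/3,50/3] -> miss, prune
      N16 x:[13/2,10] y:[31/2,35/2] z:[44/3,55/3] -> miss, prune
    N29 x:[25/2,33/2] y:[13,33/2] z:[20/3,14] -> hit [13,14], descend [18, 32]
      N18 x:[25/2,33/2] y:[13,33/2] z:[37/3,14] -> hit [13,14], descend [8, 9]
        N8 x:[25/2,29/2] y:[13,27/2] z:[37/3,41/3] -> hit [13,27/2] leaf, test {P14@t=13}
        N9 x:[27/2,33/2] y:[14,33/2] z:[13,14] -> hit [14,14] leaf, test {P2@t=14}
      N32 x:[13,14] y:[14,15] z:[20/3,26/3] -> miss, prune
  N17 x:[17/2,26] y:[-5/2,21/2] z:[22/3,58/3] -> hit [17/2,21/2], descend [19, 36]
    N19 x:[17/2,26] y:[-2,21/2] z:[22/3,41/3] -> hit [17/2,21/2], descend [1, 30]
      N1 x:[17/2,29/2] y:[-2,8] z:[22/3,41/3] -> miss, prune
      N30 x:[14,26] y:[-1/2,21/2] z:[25/3,38/3] -> miss, prune
    N36 x:[11,25] y:[-5/2,17/2] z:[15,58/3] -> miss, prune

Visited [0, 5, 24, 12, 16, 29, 18, 8, 9, 32, 17, 19, 1, 30, 36]. Tests: 15 box, 2 leaf. Nearest: P14.

== RESULT ==
2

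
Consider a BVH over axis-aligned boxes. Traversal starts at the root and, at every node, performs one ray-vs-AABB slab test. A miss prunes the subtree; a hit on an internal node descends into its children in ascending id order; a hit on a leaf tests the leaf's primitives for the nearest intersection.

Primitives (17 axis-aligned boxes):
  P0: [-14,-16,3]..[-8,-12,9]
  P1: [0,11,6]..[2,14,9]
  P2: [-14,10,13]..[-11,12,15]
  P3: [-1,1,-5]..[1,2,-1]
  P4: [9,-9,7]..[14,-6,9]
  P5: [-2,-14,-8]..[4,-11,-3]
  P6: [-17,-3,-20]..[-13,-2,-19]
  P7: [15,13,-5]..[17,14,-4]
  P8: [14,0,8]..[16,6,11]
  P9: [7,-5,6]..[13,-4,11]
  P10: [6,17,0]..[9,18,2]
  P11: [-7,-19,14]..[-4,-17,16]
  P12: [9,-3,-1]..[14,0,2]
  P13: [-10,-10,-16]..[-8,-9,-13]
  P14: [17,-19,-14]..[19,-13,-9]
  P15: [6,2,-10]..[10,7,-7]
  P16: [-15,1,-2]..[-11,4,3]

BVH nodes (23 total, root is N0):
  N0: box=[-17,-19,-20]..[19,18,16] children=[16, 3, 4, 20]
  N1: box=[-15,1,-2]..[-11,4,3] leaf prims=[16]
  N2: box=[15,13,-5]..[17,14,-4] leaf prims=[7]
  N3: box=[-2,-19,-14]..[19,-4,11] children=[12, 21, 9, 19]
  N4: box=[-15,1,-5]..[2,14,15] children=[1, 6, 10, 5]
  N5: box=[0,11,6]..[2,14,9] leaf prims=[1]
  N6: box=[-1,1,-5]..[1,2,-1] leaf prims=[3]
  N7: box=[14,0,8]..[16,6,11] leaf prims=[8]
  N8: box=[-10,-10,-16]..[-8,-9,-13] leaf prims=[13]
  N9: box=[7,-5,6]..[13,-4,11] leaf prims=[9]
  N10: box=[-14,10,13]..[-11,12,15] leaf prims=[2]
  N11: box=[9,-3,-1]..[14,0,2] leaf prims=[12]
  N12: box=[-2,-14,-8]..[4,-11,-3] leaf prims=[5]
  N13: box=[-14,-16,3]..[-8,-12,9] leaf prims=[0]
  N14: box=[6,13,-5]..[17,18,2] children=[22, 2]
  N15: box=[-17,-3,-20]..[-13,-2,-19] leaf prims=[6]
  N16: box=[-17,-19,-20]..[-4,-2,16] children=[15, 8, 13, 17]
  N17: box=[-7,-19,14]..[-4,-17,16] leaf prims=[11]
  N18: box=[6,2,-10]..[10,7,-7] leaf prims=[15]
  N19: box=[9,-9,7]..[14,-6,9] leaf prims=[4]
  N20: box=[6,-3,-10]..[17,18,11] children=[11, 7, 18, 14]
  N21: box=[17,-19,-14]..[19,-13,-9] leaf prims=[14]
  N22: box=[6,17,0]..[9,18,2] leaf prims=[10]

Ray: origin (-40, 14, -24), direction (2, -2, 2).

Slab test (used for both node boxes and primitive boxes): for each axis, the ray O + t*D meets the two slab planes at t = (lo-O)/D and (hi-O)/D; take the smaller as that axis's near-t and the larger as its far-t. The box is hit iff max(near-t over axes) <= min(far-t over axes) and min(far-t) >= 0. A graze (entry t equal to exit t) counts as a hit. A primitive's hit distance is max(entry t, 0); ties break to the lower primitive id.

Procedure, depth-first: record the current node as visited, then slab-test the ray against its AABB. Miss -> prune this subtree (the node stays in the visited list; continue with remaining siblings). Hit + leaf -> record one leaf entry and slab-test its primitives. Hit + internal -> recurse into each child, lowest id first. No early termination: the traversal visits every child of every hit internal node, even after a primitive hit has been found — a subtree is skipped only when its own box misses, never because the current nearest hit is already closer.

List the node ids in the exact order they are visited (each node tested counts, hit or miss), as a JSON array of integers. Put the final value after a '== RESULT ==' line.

Traverse from the root:
N0 x:[23/2,59/2] y:[-2,33/2] z:[2,20] -> hit [23/2,33/2], descend [3, 4, 16, 20]
  N3 x:[19,59/2] y:[9,33/2] z:[5,35/2] -> miss, prune
  N4 x:[25/2,21] y:[0,13/2] z:[19/2,39/2] -> miss, prune
  N16 x:[23/2,18] y:[8,33/2] z:[2,20] -> hit [23/2,33/2], descend [8, 13, 15, 17]
    N8 x:[15,16] y:[23/2,12] z:[4,11/2] -> miss, prune
    N13 x:[13,16] y:[13,15] z:[27/2,33/2] -> hit [27/2,15] leaf, test {P0@t=27/2}
    N15 x:[23/2,27/2] y:[8,17/2] z:[2,5/2] -> miss, prune
    N17 x:[33/2,18] y:[31/2,33/2] z:[19,20] -> miss, prune
  N20 x:[23,57/2] y:[-2,17/2] z:[7,35/2] -> miss, prune

Visited [0, 3, 4, 16, 8, 13, 15, 17, 20]. Tests: 9 box, 1 leaf. Nearest: P0.

== RESULT ==
[0, 3, 4, 16, 8, 13, 15, 17, 20]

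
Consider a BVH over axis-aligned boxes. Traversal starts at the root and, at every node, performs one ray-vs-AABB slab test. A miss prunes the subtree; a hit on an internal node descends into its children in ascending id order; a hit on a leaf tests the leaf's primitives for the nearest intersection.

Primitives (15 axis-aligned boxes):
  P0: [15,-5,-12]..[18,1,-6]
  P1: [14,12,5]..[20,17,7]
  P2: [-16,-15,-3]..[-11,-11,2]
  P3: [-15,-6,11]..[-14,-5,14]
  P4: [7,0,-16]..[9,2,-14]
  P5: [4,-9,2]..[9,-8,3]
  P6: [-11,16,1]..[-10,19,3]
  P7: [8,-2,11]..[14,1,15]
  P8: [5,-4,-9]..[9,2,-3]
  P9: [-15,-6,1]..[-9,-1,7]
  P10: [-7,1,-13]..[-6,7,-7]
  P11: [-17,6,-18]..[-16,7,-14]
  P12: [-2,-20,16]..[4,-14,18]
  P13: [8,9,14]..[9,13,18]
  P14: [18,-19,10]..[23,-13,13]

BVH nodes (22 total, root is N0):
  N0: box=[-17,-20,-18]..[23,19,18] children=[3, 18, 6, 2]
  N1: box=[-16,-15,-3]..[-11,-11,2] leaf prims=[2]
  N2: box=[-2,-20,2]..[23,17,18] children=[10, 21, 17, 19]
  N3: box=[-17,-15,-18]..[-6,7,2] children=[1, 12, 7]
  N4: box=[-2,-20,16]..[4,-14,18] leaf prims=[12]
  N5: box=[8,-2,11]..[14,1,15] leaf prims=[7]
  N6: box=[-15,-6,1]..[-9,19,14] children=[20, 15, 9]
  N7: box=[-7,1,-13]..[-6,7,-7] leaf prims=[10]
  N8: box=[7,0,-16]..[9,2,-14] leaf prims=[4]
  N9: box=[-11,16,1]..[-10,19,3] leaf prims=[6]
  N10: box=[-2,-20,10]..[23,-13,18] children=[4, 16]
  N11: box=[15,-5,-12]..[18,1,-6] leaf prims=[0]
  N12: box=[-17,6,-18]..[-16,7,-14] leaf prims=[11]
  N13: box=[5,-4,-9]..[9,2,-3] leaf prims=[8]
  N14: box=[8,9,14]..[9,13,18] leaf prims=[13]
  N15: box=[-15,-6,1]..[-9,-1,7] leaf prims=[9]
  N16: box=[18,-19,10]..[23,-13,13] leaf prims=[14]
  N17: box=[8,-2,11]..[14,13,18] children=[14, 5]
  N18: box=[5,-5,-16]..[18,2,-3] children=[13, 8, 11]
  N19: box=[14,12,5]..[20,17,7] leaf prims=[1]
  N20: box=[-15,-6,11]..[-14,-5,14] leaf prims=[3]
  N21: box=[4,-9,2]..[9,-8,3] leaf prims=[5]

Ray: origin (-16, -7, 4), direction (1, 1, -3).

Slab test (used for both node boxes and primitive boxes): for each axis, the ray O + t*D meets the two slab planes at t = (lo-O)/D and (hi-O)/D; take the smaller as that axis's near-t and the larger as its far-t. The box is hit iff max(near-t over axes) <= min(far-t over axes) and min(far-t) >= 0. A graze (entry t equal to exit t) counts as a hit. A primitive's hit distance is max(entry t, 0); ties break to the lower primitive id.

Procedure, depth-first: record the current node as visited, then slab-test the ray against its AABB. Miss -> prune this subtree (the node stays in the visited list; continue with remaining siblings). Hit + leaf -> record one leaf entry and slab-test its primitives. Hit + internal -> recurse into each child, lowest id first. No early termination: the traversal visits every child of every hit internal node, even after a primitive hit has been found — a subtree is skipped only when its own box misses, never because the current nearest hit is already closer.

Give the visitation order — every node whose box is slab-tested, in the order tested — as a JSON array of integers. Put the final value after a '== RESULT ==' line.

Walk:
N0 x:[-1,39] y:[-13,26] z:[-14/3,22/3] -> hit [-1,22/3], descend [2, 3, 6, 18]
  N2 x:[14,39] y:[-13,24] z:[-14/3,2/3] -> miss, prune
  N3 x:[-1,10] y:[-8,14] z:[2/3,22/3] -> hit [2/3,22/3], descend [1, 7, 12]
    N1 x:[0,5] y:[-8,-4] z:[2/3,7/3] -> miss, prune
    N7 x:[9,10] y:[8,14] z:[11/3,17/3] -> miss, prune
    N12 x:[-1,0] y:[13,14] z:[6,22/3] -> miss, prune
  N6 x:[1,7] y:[1,26] z:[-10/3,1] -> hit [1,1], descend [9, 15, 20]
    N9 x:[5,6] y:[23,26] z:[1/3,1] -> miss, prune
    N15 x:[1,7] y:[1,6] z:[-1,1] -> hit [1,1] leaf, test {P9@t=1}
    N20 x:[1,2] y:[1,2] z:[-10/3,-7/3] -> miss, prune
  N18 x:[21,34] y:[2,9] z:[7/3,20/3] -> miss, prune

11 AABB tests over nodes [0, 2, 3, 1, 7, 12, 6, 9, 15, 20, 18]; 1 leaf entered; closest P9.

== RESULT ==
[0, 2, 3, 1, 7, 12, 6, 9, 15, 20, 18]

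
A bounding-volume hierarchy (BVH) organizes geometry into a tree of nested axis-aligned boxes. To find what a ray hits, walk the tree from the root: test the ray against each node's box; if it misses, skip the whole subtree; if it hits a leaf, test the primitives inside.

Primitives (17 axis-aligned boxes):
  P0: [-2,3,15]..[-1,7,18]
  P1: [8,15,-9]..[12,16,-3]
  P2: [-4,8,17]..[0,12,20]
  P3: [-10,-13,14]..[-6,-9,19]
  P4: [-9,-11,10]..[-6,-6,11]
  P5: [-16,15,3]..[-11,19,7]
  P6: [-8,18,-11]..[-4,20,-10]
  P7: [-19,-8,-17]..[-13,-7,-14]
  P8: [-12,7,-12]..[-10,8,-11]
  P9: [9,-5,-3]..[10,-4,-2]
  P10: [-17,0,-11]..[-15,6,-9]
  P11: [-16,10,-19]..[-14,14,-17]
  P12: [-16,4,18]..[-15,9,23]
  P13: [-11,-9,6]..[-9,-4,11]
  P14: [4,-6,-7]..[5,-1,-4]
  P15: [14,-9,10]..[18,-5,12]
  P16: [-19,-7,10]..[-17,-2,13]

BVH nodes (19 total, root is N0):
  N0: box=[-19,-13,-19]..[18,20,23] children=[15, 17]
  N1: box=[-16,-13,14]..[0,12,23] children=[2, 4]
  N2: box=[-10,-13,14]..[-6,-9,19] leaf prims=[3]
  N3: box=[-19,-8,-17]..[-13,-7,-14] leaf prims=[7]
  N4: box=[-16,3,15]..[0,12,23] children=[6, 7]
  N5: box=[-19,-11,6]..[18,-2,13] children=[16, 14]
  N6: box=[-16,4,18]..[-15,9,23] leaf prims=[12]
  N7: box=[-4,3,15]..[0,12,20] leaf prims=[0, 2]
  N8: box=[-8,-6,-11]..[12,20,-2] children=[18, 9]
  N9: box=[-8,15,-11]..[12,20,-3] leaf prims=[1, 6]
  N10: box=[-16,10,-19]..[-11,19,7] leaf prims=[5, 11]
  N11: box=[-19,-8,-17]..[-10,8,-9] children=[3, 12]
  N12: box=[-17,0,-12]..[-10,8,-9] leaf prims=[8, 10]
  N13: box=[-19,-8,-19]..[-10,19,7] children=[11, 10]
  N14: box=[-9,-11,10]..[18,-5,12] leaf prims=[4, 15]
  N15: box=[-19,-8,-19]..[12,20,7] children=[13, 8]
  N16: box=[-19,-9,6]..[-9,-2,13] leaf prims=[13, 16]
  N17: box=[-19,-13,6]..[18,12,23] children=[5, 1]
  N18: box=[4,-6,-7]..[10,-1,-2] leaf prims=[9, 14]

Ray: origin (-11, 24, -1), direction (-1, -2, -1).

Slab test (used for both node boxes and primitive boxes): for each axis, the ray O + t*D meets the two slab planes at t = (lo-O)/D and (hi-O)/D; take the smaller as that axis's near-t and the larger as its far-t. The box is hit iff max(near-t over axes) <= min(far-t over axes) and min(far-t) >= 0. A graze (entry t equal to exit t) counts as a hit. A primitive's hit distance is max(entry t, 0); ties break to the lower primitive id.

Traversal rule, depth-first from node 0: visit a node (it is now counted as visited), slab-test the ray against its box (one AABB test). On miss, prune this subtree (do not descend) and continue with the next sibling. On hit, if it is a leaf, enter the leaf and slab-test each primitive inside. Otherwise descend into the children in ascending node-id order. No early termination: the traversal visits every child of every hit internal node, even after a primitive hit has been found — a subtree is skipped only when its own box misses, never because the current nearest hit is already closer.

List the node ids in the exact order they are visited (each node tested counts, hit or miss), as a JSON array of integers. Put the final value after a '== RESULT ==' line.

Traverse from the root:
N0 x:[-29,8] y:[2,37/2] z:[-24,18] -> hit [2,8], descend [15, 17]
  N15 x:[-23,8] y:[2,16] z:[-8,18] -> hit [2,8], descend [8, 13]
    N8 x:[-23,-3] y:[2,15] z:[1,10] -> miss, prune
    N13 x:[-1,8] y:[5/2,16] z:[-8,18] -> hit [5/2,8], descend [10, 11]
      N10 x:[0,5] y:[5/2,7] z:[-8,18] -> hit [5/2,5] leaf, test {P5(miss), P11(miss)}
      N11 x:[-1,8] y:[8,16] z:[8,16] -> hit [8,8], descend [3, 12]
        N3 x:[2,8] y:[31/2,16] z:[13,16] -> miss, prune
        N12 x:[-1,6] y:[8,12] z:[8,11] -> miss, prune
  N17 x:[-29,8] y:[6,37/2] z:[-24,-7] -> miss, prune

9 AABB tests over nodes [0, 15, 8, 13, 10, 11, 3, 12, 17]; 1 leaf entered; closest miss.

== RESULT ==
[0, 15, 8, 13, 10, 11, 3, 12, 17]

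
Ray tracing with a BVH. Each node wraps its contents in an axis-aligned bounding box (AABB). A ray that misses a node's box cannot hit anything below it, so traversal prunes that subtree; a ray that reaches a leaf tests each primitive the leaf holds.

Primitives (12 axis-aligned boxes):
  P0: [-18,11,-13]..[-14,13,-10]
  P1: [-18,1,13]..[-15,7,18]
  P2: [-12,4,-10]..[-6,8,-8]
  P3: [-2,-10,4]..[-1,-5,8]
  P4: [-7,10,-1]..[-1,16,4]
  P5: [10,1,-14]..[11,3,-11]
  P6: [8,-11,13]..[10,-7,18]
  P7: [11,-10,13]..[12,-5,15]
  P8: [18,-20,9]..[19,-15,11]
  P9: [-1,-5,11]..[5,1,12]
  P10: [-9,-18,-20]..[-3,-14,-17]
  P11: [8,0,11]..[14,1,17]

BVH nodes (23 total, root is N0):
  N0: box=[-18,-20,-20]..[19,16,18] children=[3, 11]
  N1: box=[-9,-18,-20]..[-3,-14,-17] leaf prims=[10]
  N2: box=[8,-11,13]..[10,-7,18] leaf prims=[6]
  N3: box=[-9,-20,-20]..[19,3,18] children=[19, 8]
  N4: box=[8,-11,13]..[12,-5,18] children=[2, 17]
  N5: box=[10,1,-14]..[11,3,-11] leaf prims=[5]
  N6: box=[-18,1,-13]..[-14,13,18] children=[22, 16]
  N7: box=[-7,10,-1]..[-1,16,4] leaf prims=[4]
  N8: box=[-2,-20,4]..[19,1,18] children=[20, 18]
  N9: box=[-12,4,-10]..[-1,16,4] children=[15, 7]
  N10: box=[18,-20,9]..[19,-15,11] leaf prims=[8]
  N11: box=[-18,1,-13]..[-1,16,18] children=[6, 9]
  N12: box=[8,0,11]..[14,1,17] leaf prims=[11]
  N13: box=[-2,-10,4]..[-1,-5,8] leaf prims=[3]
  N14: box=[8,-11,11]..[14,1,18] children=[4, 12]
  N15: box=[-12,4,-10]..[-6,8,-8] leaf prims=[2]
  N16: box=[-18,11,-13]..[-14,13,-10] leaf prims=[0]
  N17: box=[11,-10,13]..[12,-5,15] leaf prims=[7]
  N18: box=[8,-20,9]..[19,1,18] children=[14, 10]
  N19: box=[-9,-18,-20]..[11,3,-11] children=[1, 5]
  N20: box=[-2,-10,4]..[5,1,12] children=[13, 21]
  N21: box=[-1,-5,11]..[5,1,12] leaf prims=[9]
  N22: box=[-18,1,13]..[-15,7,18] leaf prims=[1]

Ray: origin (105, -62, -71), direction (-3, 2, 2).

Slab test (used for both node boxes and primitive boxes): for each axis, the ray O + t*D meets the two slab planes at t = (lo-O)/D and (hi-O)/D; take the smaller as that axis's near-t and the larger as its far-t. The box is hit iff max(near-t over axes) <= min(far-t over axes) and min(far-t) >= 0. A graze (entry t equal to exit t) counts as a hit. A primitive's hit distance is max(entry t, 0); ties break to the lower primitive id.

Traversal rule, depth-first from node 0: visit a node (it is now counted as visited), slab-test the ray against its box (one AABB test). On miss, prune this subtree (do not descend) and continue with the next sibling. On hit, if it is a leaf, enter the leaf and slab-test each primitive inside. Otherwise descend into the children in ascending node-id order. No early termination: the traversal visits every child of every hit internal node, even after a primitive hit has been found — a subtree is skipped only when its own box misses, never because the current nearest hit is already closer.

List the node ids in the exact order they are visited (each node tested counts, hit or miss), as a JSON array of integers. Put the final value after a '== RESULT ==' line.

Trace the traversal:
N0 x:[86/3,41] y:[21,39] z:[51/2,89/2] -> hit [86/3,39], descend [3, 11]
  N3 x:[86/3,38] y:[21,65/2] z:[51/2,89/2] -> hit [86/3,65/2], descend [8, 19]
    N8 x:[86/3,107/3] y:[21,63/2] z:[75/2,89/2] -> miss, prune
    N19 x:[94/3,38] y:[22,65/2] z:[51/2,30] -> miss, prune
  N11 x:[106/3,41] y:[63/2,39] z:[29,89/2] -> hit [106/3,39], descend [6, 9]
    N6 x:[119/3,41] y:[63/2,75/2] z:[29,89/2] -> miss, prune
    N9 x:[106/3,39] y:[33,39] z:[61/2,75/2] -> hit [106/3,75/2], descend [7, 15]
      N7 x:[106/3,112/3] y:[36,39] z:[35,75/2] -> hit [36,112/3] leaf, test {P4@t=36}
      N15 x:[37,39] y:[33,35] z:[61/2,63/2] -> miss, prune

Summary -> nodes [0, 3, 8, 19, 11, 6, 9, 7, 15]; box-tests=9; leaf-entries=1; first=P4

== RESULT ==
[0, 3, 8, 19, 11, 6, 9, 7, 15]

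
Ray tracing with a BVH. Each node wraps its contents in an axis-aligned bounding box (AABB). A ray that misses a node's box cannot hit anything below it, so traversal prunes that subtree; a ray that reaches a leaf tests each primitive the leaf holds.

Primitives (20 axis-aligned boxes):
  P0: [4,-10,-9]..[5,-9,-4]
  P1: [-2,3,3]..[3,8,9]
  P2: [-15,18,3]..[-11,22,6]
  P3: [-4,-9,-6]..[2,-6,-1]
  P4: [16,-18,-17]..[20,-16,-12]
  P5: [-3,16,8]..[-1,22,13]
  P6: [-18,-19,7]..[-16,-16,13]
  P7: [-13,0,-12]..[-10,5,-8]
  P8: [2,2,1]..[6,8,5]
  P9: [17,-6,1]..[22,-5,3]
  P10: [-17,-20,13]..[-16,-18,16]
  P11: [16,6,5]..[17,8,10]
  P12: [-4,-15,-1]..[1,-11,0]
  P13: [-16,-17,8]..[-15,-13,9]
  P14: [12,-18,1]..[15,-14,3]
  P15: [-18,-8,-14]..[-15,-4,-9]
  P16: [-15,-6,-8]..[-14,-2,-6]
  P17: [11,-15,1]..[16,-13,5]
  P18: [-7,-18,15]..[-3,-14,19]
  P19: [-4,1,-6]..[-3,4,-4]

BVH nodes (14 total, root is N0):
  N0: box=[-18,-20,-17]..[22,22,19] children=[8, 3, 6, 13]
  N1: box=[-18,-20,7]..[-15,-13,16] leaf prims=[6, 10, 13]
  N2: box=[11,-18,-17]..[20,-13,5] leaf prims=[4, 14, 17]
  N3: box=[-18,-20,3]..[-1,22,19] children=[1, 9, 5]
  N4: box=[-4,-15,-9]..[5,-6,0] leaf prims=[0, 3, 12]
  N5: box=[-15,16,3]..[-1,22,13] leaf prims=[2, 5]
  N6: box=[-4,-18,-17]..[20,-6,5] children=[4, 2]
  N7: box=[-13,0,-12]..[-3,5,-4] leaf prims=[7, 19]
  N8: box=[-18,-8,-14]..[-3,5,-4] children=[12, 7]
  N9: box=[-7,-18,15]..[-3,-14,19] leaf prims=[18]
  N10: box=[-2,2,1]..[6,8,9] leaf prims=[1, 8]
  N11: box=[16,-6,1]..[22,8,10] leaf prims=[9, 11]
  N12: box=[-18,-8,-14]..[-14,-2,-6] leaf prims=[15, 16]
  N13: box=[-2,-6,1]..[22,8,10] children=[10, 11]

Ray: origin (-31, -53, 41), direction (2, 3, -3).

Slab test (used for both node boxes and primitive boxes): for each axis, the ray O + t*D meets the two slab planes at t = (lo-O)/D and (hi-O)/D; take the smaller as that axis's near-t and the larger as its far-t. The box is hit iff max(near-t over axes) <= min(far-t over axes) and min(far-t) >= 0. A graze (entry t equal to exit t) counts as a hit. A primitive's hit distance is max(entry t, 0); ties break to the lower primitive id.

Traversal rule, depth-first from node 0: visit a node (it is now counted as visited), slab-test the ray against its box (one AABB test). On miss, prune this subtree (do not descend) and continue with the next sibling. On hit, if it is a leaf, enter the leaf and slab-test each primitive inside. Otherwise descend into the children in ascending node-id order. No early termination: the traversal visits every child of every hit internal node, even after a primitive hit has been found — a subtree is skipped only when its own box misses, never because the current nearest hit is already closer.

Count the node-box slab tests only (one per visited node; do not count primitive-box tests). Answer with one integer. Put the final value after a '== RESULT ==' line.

Traverse from the root:
N0 x:[13/2,53/2] y:[11,25] z:[22/3,58/3] -> hit [11,58/3], descend [3, 6, 8, 13]
  N3 x:[13/2,15] y:[11,25] z:[22/3,38/3] -> hit [11,38/3], descend [1, 5, 9]
    N1 x:[13/2,8] y:[11,40/3] z:[25/3,34/3] -> miss, prune
    N5 x:[8,15] y:[23,25] z:[28/3,38/3] -> miss, prune
    N9 x:[12,14] y:[35/3,13] z:[22/3,26/3] -> miss, prune
  N6 x:[27/2,51/2] y:[35/3,47/3] z:[12,58/3] -> hit [27/2,47/3], descend [2, 4]
    N2 x:[21,51/2] y:[35/3,40/3] z:[12,58/3] -> miss, prune
    N4 x:[27/2,18] y:[38/3,47/3] z:[41/3,50/3] -> hit [41/3,47/3] leaf, test {P0(miss), P3@t=44/3, P12@t=41/3}
  N8 x:[13/2,14] y:[15,58/3] z:[15,55/3] -> miss, prune
  N13 x:[29/2,53/2] y:[47/3,61/3] z:[31/3,40/3] -> miss, prune

Visited [0, 3, 1, 5, 9, 6, 2, 4, 8, 13]. Tests: 10 box, 1 leaf. Nearest: P12.

== RESULT ==
10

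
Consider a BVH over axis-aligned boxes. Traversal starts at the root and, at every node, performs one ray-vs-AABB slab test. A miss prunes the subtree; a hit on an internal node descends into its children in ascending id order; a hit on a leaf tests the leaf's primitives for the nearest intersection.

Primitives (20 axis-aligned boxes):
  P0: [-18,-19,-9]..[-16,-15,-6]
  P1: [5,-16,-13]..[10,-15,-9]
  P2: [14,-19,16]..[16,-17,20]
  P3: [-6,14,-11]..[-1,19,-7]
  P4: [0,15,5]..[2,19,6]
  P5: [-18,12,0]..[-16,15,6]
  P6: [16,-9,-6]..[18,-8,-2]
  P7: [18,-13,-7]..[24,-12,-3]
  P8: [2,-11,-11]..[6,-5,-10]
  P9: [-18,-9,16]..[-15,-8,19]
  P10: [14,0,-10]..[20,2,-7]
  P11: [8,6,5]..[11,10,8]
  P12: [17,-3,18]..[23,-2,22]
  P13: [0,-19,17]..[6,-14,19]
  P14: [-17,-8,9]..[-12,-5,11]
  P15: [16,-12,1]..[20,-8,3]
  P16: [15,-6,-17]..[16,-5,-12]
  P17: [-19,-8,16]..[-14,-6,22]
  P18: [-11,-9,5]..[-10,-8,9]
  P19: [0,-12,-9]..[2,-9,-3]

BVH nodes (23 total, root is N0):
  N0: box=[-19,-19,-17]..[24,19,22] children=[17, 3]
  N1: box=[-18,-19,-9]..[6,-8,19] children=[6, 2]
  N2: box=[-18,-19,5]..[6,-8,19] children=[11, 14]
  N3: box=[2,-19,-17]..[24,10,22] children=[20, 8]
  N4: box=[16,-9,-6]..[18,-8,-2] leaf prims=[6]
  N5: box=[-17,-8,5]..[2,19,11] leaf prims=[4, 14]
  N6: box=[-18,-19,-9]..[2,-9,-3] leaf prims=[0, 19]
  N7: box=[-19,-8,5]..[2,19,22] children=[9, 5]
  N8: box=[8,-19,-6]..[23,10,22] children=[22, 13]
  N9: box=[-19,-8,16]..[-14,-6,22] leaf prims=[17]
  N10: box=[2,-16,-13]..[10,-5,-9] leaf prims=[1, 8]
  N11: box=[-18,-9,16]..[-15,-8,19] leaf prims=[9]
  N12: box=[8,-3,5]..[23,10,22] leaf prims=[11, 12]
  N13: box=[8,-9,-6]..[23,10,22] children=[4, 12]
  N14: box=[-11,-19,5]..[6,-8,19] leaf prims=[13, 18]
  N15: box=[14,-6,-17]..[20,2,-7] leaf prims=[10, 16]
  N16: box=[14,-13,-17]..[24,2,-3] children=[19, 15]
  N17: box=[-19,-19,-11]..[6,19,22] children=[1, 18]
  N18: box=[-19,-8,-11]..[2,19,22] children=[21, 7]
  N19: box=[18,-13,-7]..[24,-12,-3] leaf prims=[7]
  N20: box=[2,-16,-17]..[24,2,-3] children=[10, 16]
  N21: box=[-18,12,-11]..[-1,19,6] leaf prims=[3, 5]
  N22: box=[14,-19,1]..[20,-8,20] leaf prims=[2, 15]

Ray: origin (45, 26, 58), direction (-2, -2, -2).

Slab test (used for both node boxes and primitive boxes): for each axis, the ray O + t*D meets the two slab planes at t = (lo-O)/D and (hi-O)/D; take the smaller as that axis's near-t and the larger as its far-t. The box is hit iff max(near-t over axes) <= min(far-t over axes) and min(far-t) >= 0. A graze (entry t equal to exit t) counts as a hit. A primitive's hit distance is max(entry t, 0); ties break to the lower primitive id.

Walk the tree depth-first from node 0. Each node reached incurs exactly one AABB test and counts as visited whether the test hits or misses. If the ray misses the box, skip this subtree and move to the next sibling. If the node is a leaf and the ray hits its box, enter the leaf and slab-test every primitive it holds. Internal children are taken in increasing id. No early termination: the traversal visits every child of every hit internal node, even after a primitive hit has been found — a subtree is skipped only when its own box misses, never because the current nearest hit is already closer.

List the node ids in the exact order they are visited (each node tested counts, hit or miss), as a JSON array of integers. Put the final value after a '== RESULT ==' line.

Walk:
N0 x:[21/2,32] y:[7/2,45/2] z:[18,75/2] -> hit [18,45/2], descend [3, 17]
  N3 x:[21/2,43/2] y:[8,45/2] z:[18,75/2] -> hit [18,43/2], descend [8, 20]
    N8 x:[11,37/2] y:[8,45/2] z:[18,32] -> hit [18,37/2], descend [13, 22]
      N13 x:[11,37/2] y:[8,35/2] z:[18,32] -> miss, prune
      N22 x:[25/2,31/2] y:[17,45/2] z:[19,57/2] -> miss, prune
    N20 x:[21/2,43/2] y:[12,21] z:[61/2,75/2] -> miss, prune
  N17 x:[39/2,32] y:[7/2,45/2] z:[18,69/2] -> hit [39/2,45/2], descend [1, 18]
    N1 x:[39/2,63/2] y:[17,45/2] z:[39/2,67/2] -> hit [39/2,45/2], descend [2, 6]
      N2 x:[39/2,63/2] y:[17,45/2] z:[39/2,53/2] -> hit [39/2,45/2], descend [11, 14]
        N11 x:[30,63/2] y:[17,35/2] z:[39/2,21] -> miss, prune
        N14 x:[39/2,28] y:[17,45/2] z:[39/2,53/2] -> hit [39/2,45/2] leaf, test {P13@t=20, P18(miss)}
      N6 x:[43/2,63/2] y:[35/2,45/2] z:[61/2,67/2] -> miss, prune
    N18 x:[43/2,32] y:[7/2,17] z:[18,69/2] -> miss, prune

Summary -> nodes [0, 3, 8, 13, 22, 20, 17, 1, 2, 11, 14, 6, 18]; box-tests=13; leaf-entries=1; first=P13

== RESULT ==
[0, 3, 8, 13, 22, 20, 17, 1, 2, 11, 14, 6, 18]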